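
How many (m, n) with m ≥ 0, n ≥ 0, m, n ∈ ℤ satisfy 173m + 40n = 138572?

20

gcd(173, 40) = 1  (173 = 4·40 + 13, 40 = 3·13 + 1, 13 = 13·1).
Back-substituting, 173·(-3) + 40·(13) = 1.
Scale by 138572: one solution is (-415716, 1801436). Reduce m mod 40: (4, 3447).
General: m = 4 + 40t, n = 3447 - 173t.
m ≥ 0 ⇒ t ≥ 0; n ≥ 0 ⇒ t ≤ 19. So t ∈ [0, 19]: 20 solutions.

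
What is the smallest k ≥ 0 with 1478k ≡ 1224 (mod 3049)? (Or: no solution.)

gcd(3049, 1478):
  3049 = 2·1478 + 93
  1478 = 15·93 + 83
  93 = 1·83 + 10
  83 = 8·10 + 3
  10 = 3·3 + 1
  3 = 3·1
so gcd(3049, 1478) = 1.
1 divides 1224, so solutions exist.
Back-substitute for Bézout coefficients:
  1 = 10 - 3·3
  ... = 1478·(-918) + 3049·(445)
So 1478·(-918) ≡ 1 (mod 3049); multiply by 1224: k ≡ -1123632 (mod 3049).
Smallest nonnegative: k = -1123632 mod 3049 = 1449.

1449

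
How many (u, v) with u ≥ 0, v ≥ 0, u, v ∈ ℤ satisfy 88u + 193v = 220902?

13

gcd(193, 88) = 1.
By Bézout, 88×(68) + 193×(-31) = 1.
One solution: (146, 1078).
General: u = 146 + 193t, v = 1078 - 88t.
u ≥ 0 ⇒ t ≥ 0; v ≥ 0 ⇒ t ≤ 12. So t ∈ [0, 12]: 13 solutions.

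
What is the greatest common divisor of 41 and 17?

1

gcd(41, 17):
  41 = 2×17 + 7
  17 = 2×7 + 3
  7 = 2×3 + 1
  3 = 3×1
so gcd(41, 17) = 1.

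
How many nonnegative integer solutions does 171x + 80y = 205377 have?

gcd(171, 80):
  171 = 2*80 + 11
  80 = 7*11 + 3
  11 = 3*3 + 2
  3 = 1*2 + 1
  2 = 2*1
so gcd(171, 80) = 1.
Back-substitute for Bézout coefficients:
  1 = 3 - 1*2
  ... = 171*(-29) + 80*(62)
Scale by 205377: one solution is (-5955933, 12733374). Reduce x mod 80: (67, 2424).
General: x = 67 + 80t, y = 2424 - 171t.
x ≥ 0 ⇒ t ≥ 0; y ≥ 0 ⇒ t ≤ 14. So t ∈ [0, 14]: 15 solutions.

15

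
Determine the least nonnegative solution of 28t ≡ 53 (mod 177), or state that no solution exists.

122

gcd(177, 28) = 1  (177 = 6·28 + 9, 28 = 3·9 + 1, 9 = 9·1).
1 divides 53, so solutions exist.
Back-substituting, 28·(19) + 177·(-3) = 1.
So 28·(19) ≡ 1 (mod 177); multiply by 53: t ≡ 1007 (mod 177).
Smallest nonnegative: t = 1007 mod 177 = 122.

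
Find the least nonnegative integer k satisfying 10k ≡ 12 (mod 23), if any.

gcd(23, 10) = 1.
1 divides 12, so solutions exist.
By Bézout, 10·(7) + 23·(-3) = 1.
So 10·(7) ≡ 1 (mod 23); multiply by 12: k ≡ 84 (mod 23).
Smallest nonnegative: k = 84 mod 23 = 15.

15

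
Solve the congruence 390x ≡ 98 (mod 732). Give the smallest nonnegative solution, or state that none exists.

gcd(732, 390) = 6  (732 = 1×390 + 342, 390 = 1×342 + 48, 342 = 7×48 + 6, 48 = 8×6).
6 does not divide 98, so the congruence has no solution.

no solution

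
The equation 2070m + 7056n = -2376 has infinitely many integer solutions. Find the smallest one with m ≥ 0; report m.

gcd(7056, 2070):
  7056 = 3·2070 + 846
  2070 = 2·846 + 378
  846 = 2·378 + 90
  378 = 4·90 + 18
  90 = 5·18
so gcd(7056, 2070) = 18.
18 divides -2376, so solutions exist.
Back-substitute for Bézout coefficients:
  18 = 378 - 4·90
  ... = 2070·(75) + 7056·(-22)
Scale by -2376/18 = -132: (m₀, n₀) = (-9900, 2904).
General solution: m = -9900 + 392t, n = 2904 - 115t for integer t.
m ≥ 0: smallest is -9900 mod 392 = 292 (at t = 26), with n = -86.

292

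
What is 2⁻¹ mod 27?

gcd(27, 2):
  27 = 13×2 + 1
  2 = 2×1
so gcd(27, 2) = 1.
Back-substitute for Bézout coefficients:
  1 = 27 - 13×2
  ... = 2×(-13) + 27×(1)
So 2×-13 ≡ 1 (mod 27), and -13 mod 27 = 14.

14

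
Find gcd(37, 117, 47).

1

gcd(117, 37) = 1.
gcd(1, 47) = 1.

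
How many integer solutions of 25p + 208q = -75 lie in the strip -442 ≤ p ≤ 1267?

gcd(208, 25) = 1  (208 = 8×25 + 8, 25 = 3×8 + 1, 8 = 8×1).
Back-substituting, 25×(25) + 208×(-3) = 1.
Scale by -75: particular solution (-1875, 225); reduce p mod 208: (205, -25).
General solution: p = 205 + 208t, q = -25 - 25t for integer t.
-442 ≤ 205 + 208t ≤ 1267 gives t ∈ [-3, 5], which is 9 values.

9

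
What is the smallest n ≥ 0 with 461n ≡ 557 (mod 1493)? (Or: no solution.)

487

gcd(1493, 461) = 1.
1 divides 557, so solutions exist.
By Bézout, 461·(285) + 1493·(-88) = 1.
So 461·(285) ≡ 1 (mod 1493); multiply by 557: n ≡ 158745 (mod 1493).
Smallest nonnegative: n = 158745 mod 1493 = 487.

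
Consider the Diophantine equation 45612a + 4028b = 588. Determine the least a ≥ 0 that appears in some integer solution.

714

gcd(45612, 4028):
  45612 = 11×4028 + 1304
  4028 = 3×1304 + 116
  1304 = 11×116 + 28
  116 = 4×28 + 4
  28 = 7×4
so gcd(45612, 4028) = 4.
4 divides 588, so solutions exist.
Back-substitute for Bézout coefficients:
  4 = 116 - 4×28
  ... = 45612×(-139) + 4028×(1574)
Scale by 588/4 = 147: (a₀, b₀) = (-20433, 231378).
General solution: a = -20433 + 1007t, b = 231378 - 11403t for integer t.
a ≥ 0: smallest is -20433 mod 1007 = 714 (at t = 21), with b = -8085.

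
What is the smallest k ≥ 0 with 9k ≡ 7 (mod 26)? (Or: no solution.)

gcd(26, 9) = 1.
1 divides 7, so solutions exist.
By Bézout, 9*(3) + 26*(-1) = 1.
So 9*(3) ≡ 1 (mod 26); multiply by 7: k ≡ 21 (mod 26).
Smallest nonnegative: k = 21 mod 26 = 21.

21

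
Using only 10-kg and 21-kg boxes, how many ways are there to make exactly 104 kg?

1

Need nonnegative integers with 10j + 21k = 104.
gcd(10, 21) = 1, and 10·(-2) + 21·(1) = 1.
So (j₀, k₀) = (-208, 104); general j = -208 + 21t, k = 104 - 10t.
j ≥ 0 ⇒ t ≥ 10; k ≥ 0 ⇒ t ≤ 10. That's 1 value of t.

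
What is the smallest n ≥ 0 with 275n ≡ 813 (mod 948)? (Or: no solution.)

327

gcd(948, 275) = 1.
1 divides 813, so solutions exist.
By Bézout, 275×(131) + 948×(-38) = 1.
So 275×(131) ≡ 1 (mod 948); multiply by 813: n ≡ 106503 (mod 948).
Smallest nonnegative: n = 106503 mod 948 = 327.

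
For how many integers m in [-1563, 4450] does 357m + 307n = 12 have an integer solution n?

19

gcd(357, 307):
  357 = 1·307 + 50
  307 = 6·50 + 7
  50 = 7·7 + 1
  7 = 7·1
so gcd(357, 307) = 1.
Back-substitute for Bézout coefficients:
  1 = 50 - 7·7
  ... = 357·(43) + 307·(-50)
Scale by 12: particular solution (516, -600); reduce m mod 307: (209, -243).
General solution: m = 209 + 307t, n = -243 - 357t for integer t.
-1563 ≤ 209 + 307t ≤ 4450 gives t ∈ [-5, 13], which is 19 values.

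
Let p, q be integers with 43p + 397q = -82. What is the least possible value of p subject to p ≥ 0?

312

gcd(397, 43) = 1.
1 divides -82, so solutions exist.
By Bézout, 43·(-120) + 397·(13) = 1.
Scale by -82/1 = -82: (p₀, q₀) = (9840, -1066).
General solution: p = 9840 + 397t, q = -1066 - 43t for integer t.
p ≥ 0: smallest is 9840 mod 397 = 312 (at t = -24), with q = -34.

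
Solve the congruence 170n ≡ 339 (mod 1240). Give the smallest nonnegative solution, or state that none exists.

gcd(1240, 170):
  1240 = 7·170 + 50
  170 = 3·50 + 20
  50 = 2·20 + 10
  20 = 2·10
so gcd(1240, 170) = 10.
10 does not divide 339, so the congruence has no solution.

no solution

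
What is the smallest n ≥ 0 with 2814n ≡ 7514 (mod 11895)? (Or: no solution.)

gcd(11895, 2814) = 3.
3 does not divide 7514, so the congruence has no solution.

no solution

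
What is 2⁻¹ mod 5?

gcd(5, 2) = 1.
By Bézout, 2*(-2) + 5*(1) = 1.
So 2*-2 ≡ 1 (mod 5), and -2 mod 5 = 3.

3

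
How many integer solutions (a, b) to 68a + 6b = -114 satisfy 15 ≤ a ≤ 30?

6

gcd(68, 6):
  68 = 11·6 + 2
  6 = 3·2
so gcd(68, 6) = 2.
Back-substitute for Bézout coefficients:
  2 = 68 - 11·6
  ... = 68·(1) + 6·(-11)
Scale by -57: particular solution (-57, 627); reduce a mod 3: (0, -19).
General solution: a = 0 + 3t, b = -19 - 34t for integer t.
15 ≤ 0 + 3t ≤ 30 gives t ∈ [5, 10], which is 6 values.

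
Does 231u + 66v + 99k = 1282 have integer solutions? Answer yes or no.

no

gcd(231, 66) = 33.
gcd(33, 99) = 33.
33 does not divide 1282 (remainder 28), so no integer solutions.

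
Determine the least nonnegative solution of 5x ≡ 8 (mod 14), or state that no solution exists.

10

gcd(14, 5) = 1.
1 divides 8, so solutions exist.
By Bézout, 5·(3) + 14·(-1) = 1.
So 5·(3) ≡ 1 (mod 14); multiply by 8: x ≡ 24 (mod 14).
Smallest nonnegative: x = 24 mod 14 = 10.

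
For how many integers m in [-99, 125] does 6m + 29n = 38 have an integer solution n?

7

gcd(29, 6):
  29 = 4*6 + 5
  6 = 1*5 + 1
  5 = 5*1
so gcd(29, 6) = 1.
Back-substitute for Bézout coefficients:
  1 = 6 - 1*5
  ... = 6*(5) + 29*(-1)
Scale by 38: particular solution (190, -38); reduce m mod 29: (16, -2).
General solution: m = 16 + 29t, n = -2 - 6t for integer t.
-99 ≤ 16 + 29t ≤ 125 gives t ∈ [-3, 3], which is 7 values.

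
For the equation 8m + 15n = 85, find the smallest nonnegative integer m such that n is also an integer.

5

gcd(15, 8):
  15 = 1×8 + 7
  8 = 1×7 + 1
  7 = 7×1
so gcd(15, 8) = 1.
1 divides 85, so solutions exist.
Back-substitute for Bézout coefficients:
  1 = 8 - 1×7
  ... = 8×(2) + 15×(-1)
Scale by 85/1 = 85: (m₀, n₀) = (170, -85).
General solution: m = 170 + 15t, n = -85 - 8t for integer t.
m ≥ 0: smallest is 170 mod 15 = 5 (at t = -11), with n = 3.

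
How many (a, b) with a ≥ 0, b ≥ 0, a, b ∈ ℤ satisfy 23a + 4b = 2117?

gcd(23, 4) = 1.
By Bézout, 23·(-1) + 4·(6) = 1.
One solution: (3, 512).
General: a = 3 + 4t, b = 512 - 23t.
a ≥ 0 ⇒ t ≥ 0; b ≥ 0 ⇒ t ≤ 22. So t ∈ [0, 22]: 23 solutions.

23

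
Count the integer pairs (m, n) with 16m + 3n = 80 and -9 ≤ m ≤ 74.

28

gcd(16, 3):
  16 = 5*3 + 1
  3 = 3*1
so gcd(16, 3) = 1.
Back-substitute for Bézout coefficients:
  1 = 16 - 5*3
  ... = 16*(1) + 3*(-5)
Scale by 80: particular solution (80, -400); reduce m mod 3: (2, 16).
General solution: m = 2 + 3t, n = 16 - 16t for integer t.
-9 ≤ 2 + 3t ≤ 74 gives t ∈ [-3, 24], which is 28 values.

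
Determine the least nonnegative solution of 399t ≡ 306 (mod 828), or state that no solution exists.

90

gcd(828, 399) = 3  (828 = 2×399 + 30, 399 = 13×30 + 9, 30 = 3×9 + 3, 9 = 3×3).
3 divides 306, so solutions exist.
Back-substituting, 399×(-83) + 828×(40) = 3.
So 399×(-83) ≡ 3 (mod 828); multiply by 102: t ≡ -8466 (mod 276).
Smallest nonnegative: t = -8466 mod 276 = 90.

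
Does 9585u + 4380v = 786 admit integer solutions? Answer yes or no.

gcd(9585, 4380) = 15  (9585 = 2·4380 + 825, 4380 = 5·825 + 255, 825 = 3·255 + 60, 255 = 4·60 + 15, 60 = 4·15).
15 does not divide 786 (remainder 6), so no integer solutions.

no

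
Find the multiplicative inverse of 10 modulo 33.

10

gcd(33, 10) = 1.
By Bézout, 10*(10) + 33*(-3) = 1.
So 10*10 ≡ 1 (mod 33), and 10 mod 33 = 10.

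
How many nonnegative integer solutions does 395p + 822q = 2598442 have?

gcd(822, 395) = 1.
By Bézout, 395·(77) + 822·(-37) = 1.
One solution: (302, 3016).
General: p = 302 + 822t, q = 3016 - 395t.
p ≥ 0 ⇒ t ≥ 0; q ≥ 0 ⇒ t ≤ 7. So t ∈ [0, 7]: 8 solutions.

8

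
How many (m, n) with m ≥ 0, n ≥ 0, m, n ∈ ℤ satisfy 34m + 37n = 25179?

gcd(37, 34) = 1.
By Bézout, 34×(12) + 37×(-11) = 1.
One solution: (6, 675).
General: m = 6 + 37t, n = 675 - 34t.
m ≥ 0 ⇒ t ≥ 0; n ≥ 0 ⇒ t ≤ 19. So t ∈ [0, 19]: 20 solutions.

20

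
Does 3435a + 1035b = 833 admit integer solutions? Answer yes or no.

gcd(3435, 1035) = 15  (3435 = 3*1035 + 330, 1035 = 3*330 + 45, 330 = 7*45 + 15, 45 = 3*15).
15 does not divide 833 (remainder 8), so no integer solutions.

no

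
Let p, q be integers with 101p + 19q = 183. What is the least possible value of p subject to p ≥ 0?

2

gcd(101, 19) = 1.
1 divides 183, so solutions exist.
By Bézout, 101×(-3) + 19×(16) = 1.
Scale by 183/1 = 183: (p₀, q₀) = (-549, 2928).
General solution: p = -549 + 19t, q = 2928 - 101t for integer t.
p ≥ 0: smallest is -549 mod 19 = 2 (at t = 29), with q = -1.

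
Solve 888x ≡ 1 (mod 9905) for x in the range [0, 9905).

1952

gcd(9905, 888) = 1.
By Bézout, 888·(1952) + 9905·(-175) = 1.
So 888·1952 ≡ 1 (mod 9905), and 1952 mod 9905 = 1952.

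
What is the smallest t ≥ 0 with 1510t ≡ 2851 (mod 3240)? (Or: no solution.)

no solution

gcd(3240, 1510) = 10.
10 does not divide 2851, so the congruence has no solution.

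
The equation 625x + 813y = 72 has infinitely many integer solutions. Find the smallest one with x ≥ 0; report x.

138

gcd(813, 625):
  813 = 1×625 + 188
  625 = 3×188 + 61
  188 = 3×61 + 5
  61 = 12×5 + 1
  5 = 5×1
so gcd(813, 625) = 1.
1 divides 72, so solutions exist.
Back-substitute for Bézout coefficients:
  1 = 61 - 12×5
  ... = 625×(160) + 813×(-123)
Scale by 72/1 = 72: (x₀, y₀) = (11520, -8856).
General solution: x = 11520 + 813t, y = -8856 - 625t for integer t.
x ≥ 0: smallest is 11520 mod 813 = 138 (at t = -14), with y = -106.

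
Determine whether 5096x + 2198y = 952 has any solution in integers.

yes

gcd(5096, 2198) = 14.
14 divides 952, so integer solutions exist.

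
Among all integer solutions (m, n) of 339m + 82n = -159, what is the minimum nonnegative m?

gcd(339, 82) = 1.
1 divides -159, so solutions exist.
By Bézout, 339×(15) + 82×(-62) = 1.
Scale by -159/1 = -159: (m₀, n₀) = (-2385, 9858).
General solution: m = -2385 + 82t, n = 9858 - 339t for integer t.
m ≥ 0: smallest is -2385 mod 82 = 75 (at t = 30), with n = -312.

75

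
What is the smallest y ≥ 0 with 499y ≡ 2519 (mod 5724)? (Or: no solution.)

gcd(5724, 499) = 1  (5724 = 11·499 + 235, 499 = 2·235 + 29, 235 = 8·29 + 3, 29 = 9·3 + 2, 3 = 1·2 + 1, 2 = 2·1).
1 divides 2519, so solutions exist.
Back-substituting, 499·(-1973) + 5724·(172) = 1.
So 499·(-1973) ≡ 1 (mod 5724); multiply by 2519: y ≡ -4969987 (mod 5724).
Smallest nonnegative: y = -4969987 mod 5724 = 4169.

4169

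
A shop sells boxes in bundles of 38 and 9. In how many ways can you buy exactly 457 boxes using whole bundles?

Need nonnegative integers with 38j + 9k = 457.
gcd(38, 9) = 1, and 38·(-4) + 9·(17) = 1.
So (j₀, k₀) = (-1828, 7769); general j = -1828 + 9t, k = 7769 - 38t.
j ≥ 0 ⇒ t ≥ 204; k ≥ 0 ⇒ t ≤ 204. That's 1 value of t.

1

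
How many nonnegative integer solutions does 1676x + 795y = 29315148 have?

gcd(1676, 795):
  1676 = 2·795 + 86
  795 = 9·86 + 21
  86 = 4·21 + 2
  21 = 10·2 + 1
  2 = 2·1
so gcd(1676, 795) = 1.
Back-substitute for Bézout coefficients:
  1 = 21 - 10·2
  ... = 1676·(-379) + 795·(799)
Scale by 29315148: one solution is (-11110441092, 23422803252). Reduce x mod 795: (318, 36204).
General: x = 318 + 795t, y = 36204 - 1676t.
x ≥ 0 ⇒ t ≥ 0; y ≥ 0 ⇒ t ≤ 21. So t ∈ [0, 21]: 22 solutions.

22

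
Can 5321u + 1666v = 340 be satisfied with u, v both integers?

gcd(5321, 1666) = 17.
17 divides 340, so integer solutions exist.

yes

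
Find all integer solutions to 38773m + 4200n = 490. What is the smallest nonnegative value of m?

gcd(38773, 4200) = 7  (38773 = 9·4200 + 973, 4200 = 4·973 + 308, 973 = 3·308 + 49, 308 = 6·49 + 14, 49 = 3·14 + 7, 14 = 2·7).
7 divides 490, so solutions exist.
Back-substituting, 38773·(259) + 4200·(-2391) = 7.
Scale by 490/7 = 70: (m₀, n₀) = (18130, -167370).
General solution: m = 18130 + 600t, n = -167370 - 5539t for integer t.
m ≥ 0: smallest is 18130 mod 600 = 130 (at t = -30), with n = -1200.

130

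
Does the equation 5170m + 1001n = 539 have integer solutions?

yes

gcd(5170, 1001) = 11.
11 divides 539, so integer solutions exist.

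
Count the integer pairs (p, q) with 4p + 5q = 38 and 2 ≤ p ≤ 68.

gcd(5, 4):
  5 = 1·4 + 1
  4 = 4·1
so gcd(5, 4) = 1.
Back-substitute for Bézout coefficients:
  1 = 5 - 1·4
  ... = 4·(-1) + 5·(1)
Scale by 38: particular solution (-38, 38); reduce p mod 5: (2, 6).
General solution: p = 2 + 5t, q = 6 - 4t for integer t.
2 ≤ 2 + 5t ≤ 68 gives t ∈ [0, 13], which is 14 values.

14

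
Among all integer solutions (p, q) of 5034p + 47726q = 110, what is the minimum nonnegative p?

gcd(47726, 5034):
  47726 = 9·5034 + 2420
  5034 = 2·2420 + 194
  2420 = 12·194 + 92
  194 = 2·92 + 10
  92 = 9·10 + 2
  10 = 5·2
so gcd(47726, 5034) = 2.
2 divides 110, so solutions exist.
Back-substitute for Bézout coefficients:
  2 = 92 - 9·10
  ... = 5034·(-4674) + 47726·(493)
Scale by 110/2 = 55: (p₀, q₀) = (-257070, 27115).
General solution: p = -257070 + 23863t, q = 27115 - 2517t for integer t.
p ≥ 0: smallest is -257070 mod 23863 = 5423 (at t = 11), with q = -572.

5423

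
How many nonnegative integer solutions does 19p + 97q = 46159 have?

25

gcd(97, 19):
  97 = 5*19 + 2
  19 = 9*2 + 1
  2 = 2*1
so gcd(97, 19) = 1.
Back-substitute for Bézout coefficients:
  1 = 19 - 9*2
  ... = 19*(46) + 97*(-9)
Scale by 46159: one solution is (2123314, -415431). Reduce p mod 97: (81, 460).
General: p = 81 + 97t, q = 460 - 19t.
p ≥ 0 ⇒ t ≥ 0; q ≥ 0 ⇒ t ≤ 24. So t ∈ [0, 24]: 25 solutions.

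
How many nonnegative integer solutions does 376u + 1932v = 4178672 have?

23

gcd(1932, 376) = 4  (1932 = 5×376 + 52, 376 = 7×52 + 12, 52 = 4×12 + 4, 12 = 3×4).
Back-substituting, 376×(-149) + 1932×(29) = 4.
Scale by 1044668: one solution is (-155655532, 30295372). Reduce u mod 483: (395, 2086).
General: u = 395 + 483t, v = 2086 - 94t.
u ≥ 0 ⇒ t ≥ 0; v ≥ 0 ⇒ t ≤ 22. So t ∈ [0, 22]: 23 solutions.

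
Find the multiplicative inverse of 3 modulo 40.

27

gcd(40, 3) = 1.
By Bézout, 3*(-13) + 40*(1) = 1.
So 3*-13 ≡ 1 (mod 40), and -13 mod 40 = 27.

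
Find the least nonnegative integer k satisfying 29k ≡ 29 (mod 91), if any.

1

gcd(91, 29) = 1.
1 divides 29, so solutions exist.
By Bézout, 29·(22) + 91·(-7) = 1.
So 29·(22) ≡ 1 (mod 91); multiply by 29: k ≡ 638 (mod 91).
Smallest nonnegative: k = 638 mod 91 = 1.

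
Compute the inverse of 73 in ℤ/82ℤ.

9

gcd(82, 73) = 1.
By Bézout, 73*(9) + 82*(-8) = 1.
So 73*9 ≡ 1 (mod 82), and 9 mod 82 = 9.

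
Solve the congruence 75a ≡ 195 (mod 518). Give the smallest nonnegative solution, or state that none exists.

417

gcd(518, 75):
  518 = 6*75 + 68
  75 = 1*68 + 7
  68 = 9*7 + 5
  7 = 1*5 + 2
  5 = 2*2 + 1
  2 = 2*1
so gcd(518, 75) = 1.
1 divides 195, so solutions exist.
Back-substitute for Bézout coefficients:
  1 = 5 - 2*2
  ... = 75*(-221) + 518*(32)
So 75*(-221) ≡ 1 (mod 518); multiply by 195: a ≡ -43095 (mod 518).
Smallest nonnegative: a = -43095 mod 518 = 417.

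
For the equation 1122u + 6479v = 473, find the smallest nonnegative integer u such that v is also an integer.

gcd(6479, 1122):
  6479 = 5·1122 + 869
  1122 = 1·869 + 253
  869 = 3·253 + 110
  253 = 2·110 + 33
  110 = 3·33 + 11
  33 = 3·11
so gcd(6479, 1122) = 11.
11 divides 473, so solutions exist.
Back-substitute for Bézout coefficients:
  11 = 110 - 3·33
  ... = 1122·(-179) + 6479·(31)
Scale by 473/11 = 43: (u₀, v₀) = (-7697, 1333).
General solution: u = -7697 + 589t, v = 1333 - 102t for integer t.
u ≥ 0: smallest is -7697 mod 589 = 549 (at t = 14), with v = -95.

549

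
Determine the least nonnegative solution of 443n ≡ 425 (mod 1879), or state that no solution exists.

1108

gcd(1879, 443) = 1.
1 divides 425, so solutions exist.
By Bézout, 443·(878) + 1879·(-207) = 1.
So 443·(878) ≡ 1 (mod 1879); multiply by 425: n ≡ 373150 (mod 1879).
Smallest nonnegative: n = 373150 mod 1879 = 1108.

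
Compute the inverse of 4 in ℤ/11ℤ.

gcd(11, 4) = 1  (11 = 2·4 + 3, 4 = 1·3 + 1, 3 = 3·1).
Back-substituting, 4·(3) + 11·(-1) = 1.
So 4·3 ≡ 1 (mod 11), and 3 mod 11 = 3.

3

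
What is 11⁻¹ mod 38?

gcd(38, 11) = 1.
By Bézout, 11*(7) + 38*(-2) = 1.
So 11*7 ≡ 1 (mod 38), and 7 mod 38 = 7.

7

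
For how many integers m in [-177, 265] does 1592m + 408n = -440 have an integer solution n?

gcd(1592, 408) = 8  (1592 = 3*408 + 368, 408 = 1*368 + 40, 368 = 9*40 + 8, 40 = 5*8).
Back-substituting, 1592*(10) + 408*(-39) = 8.
Scale by -55: particular solution (-550, 2145); reduce m mod 51: (11, -44).
General solution: m = 11 + 51t, n = -44 - 199t for integer t.
-177 ≤ 11 + 51t ≤ 265 gives t ∈ [-3, 4], which is 8 values.

8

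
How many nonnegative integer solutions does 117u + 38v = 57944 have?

13

gcd(117, 38):
  117 = 3×38 + 3
  38 = 12×3 + 2
  3 = 1×2 + 1
  2 = 2×1
so gcd(117, 38) = 1.
Back-substitute for Bézout coefficients:
  1 = 3 - 1×2
  ... = 117×(13) + 38×(-40)
Scale by 57944: one solution is (753272, -2317760). Reduce u mod 38: (36, 1414).
General: u = 36 + 38t, v = 1414 - 117t.
u ≥ 0 ⇒ t ≥ 0; v ≥ 0 ⇒ t ≤ 12. So t ∈ [0, 12]: 13 solutions.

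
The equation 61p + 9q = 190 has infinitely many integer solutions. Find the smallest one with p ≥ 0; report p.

gcd(61, 9):
  61 = 6×9 + 7
  9 = 1×7 + 2
  7 = 3×2 + 1
  2 = 2×1
so gcd(61, 9) = 1.
1 divides 190, so solutions exist.
Back-substitute for Bézout coefficients:
  1 = 7 - 3×2
  ... = 61×(4) + 9×(-27)
Scale by 190/1 = 190: (p₀, q₀) = (760, -5130).
General solution: p = 760 + 9t, q = -5130 - 61t for integer t.
p ≥ 0: smallest is 760 mod 9 = 4 (at t = -84), with q = -6.

4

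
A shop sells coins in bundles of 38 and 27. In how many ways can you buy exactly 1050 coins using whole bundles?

Need nonnegative integers with 38j + 27k = 1050.
gcd(38, 27) = 1, and 38·(5) + 27·(-7) = 1.
So (j₀, k₀) = (5250, -7350); general j = 5250 + 27t, k = -7350 - 38t.
j ≥ 0 ⇒ t ≥ -194; k ≥ 0 ⇒ t ≤ -194. That's 1 value of t.

1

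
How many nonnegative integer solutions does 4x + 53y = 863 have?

gcd(53, 4) = 1.
By Bézout, 4*(-13) + 53*(1) = 1.
One solution: (17, 15).
General: x = 17 + 53t, y = 15 - 4t.
x ≥ 0 ⇒ t ≥ 0; y ≥ 0 ⇒ t ≤ 3. So t ∈ [0, 3]: 4 solutions.

4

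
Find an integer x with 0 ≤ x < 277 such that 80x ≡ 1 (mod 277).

232

gcd(277, 80):
  277 = 3*80 + 37
  80 = 2*37 + 6
  37 = 6*6 + 1
  6 = 6*1
so gcd(277, 80) = 1.
Back-substitute for Bézout coefficients:
  1 = 37 - 6*6
  ... = 80*(-45) + 277*(13)
So 80*-45 ≡ 1 (mod 277), and -45 mod 277 = 232.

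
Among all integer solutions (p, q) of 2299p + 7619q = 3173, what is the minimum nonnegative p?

124

gcd(7619, 2299) = 19  (7619 = 3·2299 + 722, 2299 = 3·722 + 133, 722 = 5·133 + 57, 133 = 2·57 + 19, 57 = 3·19).
19 divides 3173, so solutions exist.
Back-substituting, 2299·(116) + 7619·(-35) = 19.
Scale by 3173/19 = 167: (p₀, q₀) = (19372, -5845).
General solution: p = 19372 + 401t, q = -5845 - 121t for integer t.
p ≥ 0: smallest is 19372 mod 401 = 124 (at t = -48), with q = -37.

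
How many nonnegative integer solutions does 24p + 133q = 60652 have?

gcd(133, 24):
  133 = 5×24 + 13
  24 = 1×13 + 11
  13 = 1×11 + 2
  11 = 5×2 + 1
  2 = 2×1
so gcd(133, 24) = 1.
Back-substitute for Bézout coefficients:
  1 = 11 - 5×2
  ... = 24×(61) + 133×(-11)
Scale by 60652: one solution is (3699772, -667172). Reduce p mod 133: (111, 436).
General: p = 111 + 133t, q = 436 - 24t.
p ≥ 0 ⇒ t ≥ 0; q ≥ 0 ⇒ t ≤ 18. So t ∈ [0, 18]: 19 solutions.

19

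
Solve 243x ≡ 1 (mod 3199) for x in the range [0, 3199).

2159

gcd(3199, 243) = 1  (3199 = 13·243 + 40, 243 = 6·40 + 3, 40 = 13·3 + 1, 3 = 3·1).
Back-substituting, 243·(-1040) + 3199·(79) = 1.
So 243·-1040 ≡ 1 (mod 3199), and -1040 mod 3199 = 2159.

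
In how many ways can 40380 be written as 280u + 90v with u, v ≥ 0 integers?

16

gcd(280, 90) = 10  (280 = 3*90 + 10, 90 = 9*10).
Back-substituting, 280*(1) + 90*(-3) = 10.
Scale by 4038: one solution is (4038, -12114). Reduce u mod 9: (6, 430).
General: u = 6 + 9t, v = 430 - 28t.
u ≥ 0 ⇒ t ≥ 0; v ≥ 0 ⇒ t ≤ 15. So t ∈ [0, 15]: 16 solutions.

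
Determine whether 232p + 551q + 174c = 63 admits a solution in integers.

no

gcd(551, 232) = 29  (551 = 2*232 + 87, 232 = 2*87 + 58, 87 = 1*58 + 29, 58 = 2*29).
gcd(29, 174) = 29.
29 does not divide 63 (remainder 5), so no integer solutions.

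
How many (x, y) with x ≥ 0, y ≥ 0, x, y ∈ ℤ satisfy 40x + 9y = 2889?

gcd(40, 9) = 1.
By Bézout, 40·(-2) + 9·(9) = 1.
One solution: (0, 321).
General: x = 0 + 9t, y = 321 - 40t.
x ≥ 0 ⇒ t ≥ 0; y ≥ 0 ⇒ t ≤ 8. So t ∈ [0, 8]: 9 solutions.

9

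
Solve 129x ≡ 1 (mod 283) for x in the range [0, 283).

gcd(283, 129) = 1.
By Bézout, 129·(-68) + 283·(31) = 1.
So 129·-68 ≡ 1 (mod 283), and -68 mod 283 = 215.

215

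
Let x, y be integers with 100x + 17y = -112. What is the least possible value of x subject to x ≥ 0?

gcd(100, 17) = 1.
1 divides -112, so solutions exist.
By Bézout, 100*(8) + 17*(-47) = 1.
Scale by -112/1 = -112: (x₀, y₀) = (-896, 5264).
General solution: x = -896 + 17t, y = 5264 - 100t for integer t.
x ≥ 0: smallest is -896 mod 17 = 5 (at t = 53), with y = -36.

5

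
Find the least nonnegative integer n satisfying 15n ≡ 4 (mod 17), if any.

gcd(17, 15):
  17 = 1*15 + 2
  15 = 7*2 + 1
  2 = 2*1
so gcd(17, 15) = 1.
1 divides 4, so solutions exist.
Back-substitute for Bézout coefficients:
  1 = 15 - 7*2
  ... = 15*(8) + 17*(-7)
So 15*(8) ≡ 1 (mod 17); multiply by 4: n ≡ 32 (mod 17).
Smallest nonnegative: n = 32 mod 17 = 15.

15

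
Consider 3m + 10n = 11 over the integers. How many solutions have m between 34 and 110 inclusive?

8

gcd(10, 3):
  10 = 3*3 + 1
  3 = 3*1
so gcd(10, 3) = 1.
Back-substitute for Bézout coefficients:
  1 = 10 - 3*3
  ... = 3*(-3) + 10*(1)
Scale by 11: particular solution (-33, 11); reduce m mod 10: (7, -1).
General solution: m = 7 + 10t, n = -1 - 3t for integer t.
34 ≤ 7 + 10t ≤ 110 gives t ∈ [3, 10], which is 8 values.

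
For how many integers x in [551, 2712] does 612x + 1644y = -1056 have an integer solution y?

16

gcd(1644, 612):
  1644 = 2*612 + 420
  612 = 1*420 + 192
  420 = 2*192 + 36
  192 = 5*36 + 12
  36 = 3*12
so gcd(1644, 612) = 12.
Back-substitute for Bézout coefficients:
  12 = 192 - 5*36
  ... = 612*(43) + 1644*(-16)
Scale by -88: particular solution (-3784, 1408); reduce x mod 137: (52, -20).
General solution: x = 52 + 137t, y = -20 - 51t for integer t.
551 ≤ 52 + 137t ≤ 2712 gives t ∈ [4, 19], which is 16 values.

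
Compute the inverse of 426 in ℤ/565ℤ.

gcd(565, 426) = 1  (565 = 1*426 + 139, 426 = 3*139 + 9, 139 = 15*9 + 4, 9 = 2*4 + 1, 4 = 4*1).
Back-substituting, 426*(126) + 565*(-95) = 1.
So 426*126 ≡ 1 (mod 565), and 126 mod 565 = 126.

126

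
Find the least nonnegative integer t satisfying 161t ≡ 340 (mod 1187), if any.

gcd(1187, 161) = 1  (1187 = 7×161 + 60, 161 = 2×60 + 41, 60 = 1×41 + 19, 41 = 2×19 + 3, 19 = 6×3 + 1, 3 = 3×1).
1 divides 340, so solutions exist.
Back-substituting, 161×(-376) + 1187×(51) = 1.
So 161×(-376) ≡ 1 (mod 1187); multiply by 340: t ≡ -127840 (mod 1187).
Smallest nonnegative: t = -127840 mod 1187 = 356.

356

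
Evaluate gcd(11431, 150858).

gcd(150858, 11431) = 1  (150858 = 13×11431 + 2255, 11431 = 5×2255 + 156, 2255 = 14×156 + 71, 156 = 2×71 + 14, 71 = 5×14 + 1, 14 = 14×1).

1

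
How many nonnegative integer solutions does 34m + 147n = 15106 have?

gcd(147, 34) = 1.
By Bézout, 34·(13) + 147·(-3) = 1.
One solution: (133, 72).
General: m = 133 + 147t, n = 72 - 34t.
m ≥ 0 ⇒ t ≥ 0; n ≥ 0 ⇒ t ≤ 2. So t ∈ [0, 2]: 3 solutions.

3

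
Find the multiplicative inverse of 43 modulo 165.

gcd(165, 43) = 1.
By Bézout, 43×(-23) + 165×(6) = 1.
So 43×-23 ≡ 1 (mod 165), and -23 mod 165 = 142.

142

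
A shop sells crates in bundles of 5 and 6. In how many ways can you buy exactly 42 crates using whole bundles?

Need nonnegative integers with 5j + 6k = 42.
gcd(5, 6) = 1, and 5·(-1) + 6·(1) = 1.
So (j₀, k₀) = (-42, 42); general j = -42 + 6t, k = 42 - 5t.
j ≥ 0 ⇒ t ≥ 7; k ≥ 0 ⇒ t ≤ 8. That's 2 values of t.

2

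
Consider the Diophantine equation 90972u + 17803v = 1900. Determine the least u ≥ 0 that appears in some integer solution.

gcd(90972, 17803) = 19  (90972 = 5·17803 + 1957, 17803 = 9·1957 + 190, 1957 = 10·190 + 57, 190 = 3·57 + 19, 57 = 3·19).
19 divides 1900, so solutions exist.
Back-substituting, 90972·(-282) + 17803·(1441) = 19.
Scale by 1900/19 = 100: (u₀, v₀) = (-28200, 144100).
General solution: u = -28200 + 937t, v = 144100 - 4788t for integer t.
u ≥ 0: smallest is -28200 mod 937 = 847 (at t = 31), with v = -4328.

847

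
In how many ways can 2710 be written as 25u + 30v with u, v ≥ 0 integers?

18

gcd(30, 25) = 5.
By Bézout, 25·(-1) + 30·(1) = 5.
One solution: (4, 87).
General: u = 4 + 6t, v = 87 - 5t.
u ≥ 0 ⇒ t ≥ 0; v ≥ 0 ⇒ t ≤ 17. So t ∈ [0, 17]: 18 solutions.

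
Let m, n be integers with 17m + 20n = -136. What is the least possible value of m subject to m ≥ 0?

12

gcd(20, 17):
  20 = 1×17 + 3
  17 = 5×3 + 2
  3 = 1×2 + 1
  2 = 2×1
so gcd(20, 17) = 1.
1 divides -136, so solutions exist.
Back-substitute for Bézout coefficients:
  1 = 3 - 1×2
  ... = 17×(-7) + 20×(6)
Scale by -136/1 = -136: (m₀, n₀) = (952, -816).
General solution: m = 952 + 20t, n = -816 - 17t for integer t.
m ≥ 0: smallest is 952 mod 20 = 12 (at t = -47), with n = -17.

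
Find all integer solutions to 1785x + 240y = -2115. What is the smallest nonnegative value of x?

gcd(1785, 240):
  1785 = 7×240 + 105
  240 = 2×105 + 30
  105 = 3×30 + 15
  30 = 2×15
so gcd(1785, 240) = 15.
15 divides -2115, so solutions exist.
Back-substitute for Bézout coefficients:
  15 = 105 - 3×30
  ... = 1785×(7) + 240×(-52)
Scale by -2115/15 = -141: (x₀, y₀) = (-987, 7332).
General solution: x = -987 + 16t, y = 7332 - 119t for integer t.
x ≥ 0: smallest is -987 mod 16 = 5 (at t = 62), with y = -46.

5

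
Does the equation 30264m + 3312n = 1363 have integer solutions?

no

gcd(30264, 3312) = 24  (30264 = 9*3312 + 456, 3312 = 7*456 + 120, 456 = 3*120 + 96, 120 = 1*96 + 24, 96 = 4*24).
24 does not divide 1363 (remainder 19), so no integer solutions.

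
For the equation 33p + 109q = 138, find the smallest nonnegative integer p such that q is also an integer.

gcd(109, 33) = 1.
1 divides 138, so solutions exist.
By Bézout, 33×(-33) + 109×(10) = 1.
Scale by 138/1 = 138: (p₀, q₀) = (-4554, 1380).
General solution: p = -4554 + 109t, q = 1380 - 33t for integer t.
p ≥ 0: smallest is -4554 mod 109 = 24 (at t = 42), with q = -6.

24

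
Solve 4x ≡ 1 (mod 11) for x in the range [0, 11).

gcd(11, 4) = 1.
By Bézout, 4×(3) + 11×(-1) = 1.
So 4×3 ≡ 1 (mod 11), and 3 mod 11 = 3.

3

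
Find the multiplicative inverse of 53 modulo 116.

81

gcd(116, 53) = 1.
By Bézout, 53×(-35) + 116×(16) = 1.
So 53×-35 ≡ 1 (mod 116), and -35 mod 116 = 81.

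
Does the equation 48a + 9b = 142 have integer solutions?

no

gcd(48, 9):
  48 = 5·9 + 3
  9 = 3·3
so gcd(48, 9) = 3.
3 does not divide 142 (remainder 1), so no integer solutions.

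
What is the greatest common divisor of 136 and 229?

gcd(229, 136):
  229 = 1·136 + 93
  136 = 1·93 + 43
  93 = 2·43 + 7
  43 = 6·7 + 1
  7 = 7·1
so gcd(229, 136) = 1.

1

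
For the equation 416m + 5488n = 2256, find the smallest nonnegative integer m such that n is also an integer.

45

gcd(5488, 416):
  5488 = 13×416 + 80
  416 = 5×80 + 16
  80 = 5×16
so gcd(5488, 416) = 16.
16 divides 2256, so solutions exist.
Back-substitute for Bézout coefficients:
  16 = 416 - 5×80
  ... = 416×(66) + 5488×(-5)
Scale by 2256/16 = 141: (m₀, n₀) = (9306, -705).
General solution: m = 9306 + 343t, n = -705 - 26t for integer t.
m ≥ 0: smallest is 9306 mod 343 = 45 (at t = -27), with n = -3.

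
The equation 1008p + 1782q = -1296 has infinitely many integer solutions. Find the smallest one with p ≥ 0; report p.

gcd(1782, 1008):
  1782 = 1×1008 + 774
  1008 = 1×774 + 234
  774 = 3×234 + 72
  234 = 3×72 + 18
  72 = 4×18
so gcd(1782, 1008) = 18.
18 divides -1296, so solutions exist.
Back-substitute for Bézout coefficients:
  18 = 234 - 3×72
  ... = 1008×(23) + 1782×(-13)
Scale by -1296/18 = -72: (p₀, q₀) = (-1656, 936).
General solution: p = -1656 + 99t, q = 936 - 56t for integer t.
p ≥ 0: smallest is -1656 mod 99 = 27 (at t = 17), with q = -16.

27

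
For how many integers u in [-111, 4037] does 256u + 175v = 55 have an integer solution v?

24

gcd(256, 175) = 1  (256 = 1·175 + 81, 175 = 2·81 + 13, 81 = 6·13 + 3, 13 = 4·3 + 1, 3 = 3·1).
Back-substituting, 256·(-54) + 175·(79) = 1.
Scale by 55: particular solution (-2970, 4345); reduce u mod 175: (5, -7).
General solution: u = 5 + 175t, v = -7 - 256t for integer t.
-111 ≤ 5 + 175t ≤ 4037 gives t ∈ [0, 23], which is 24 values.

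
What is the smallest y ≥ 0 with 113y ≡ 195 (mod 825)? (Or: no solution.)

gcd(825, 113):
  825 = 7·113 + 34
  113 = 3·34 + 11
  34 = 3·11 + 1
  11 = 11·1
so gcd(825, 113) = 1.
1 divides 195, so solutions exist.
Back-substitute for Bézout coefficients:
  1 = 34 - 3·11
  ... = 113·(-73) + 825·(10)
So 113·(-73) ≡ 1 (mod 825); multiply by 195: y ≡ -14235 (mod 825).
Smallest nonnegative: y = -14235 mod 825 = 615.

615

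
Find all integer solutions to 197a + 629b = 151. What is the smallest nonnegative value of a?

435

gcd(629, 197):
  629 = 3×197 + 38
  197 = 5×38 + 7
  38 = 5×7 + 3
  7 = 2×3 + 1
  3 = 3×1
so gcd(629, 197) = 1.
1 divides 151, so solutions exist.
Back-substitute for Bézout coefficients:
  1 = 7 - 2×3
  ... = 197×(182) + 629×(-57)
Scale by 151/1 = 151: (a₀, b₀) = (27482, -8607).
General solution: a = 27482 + 629t, b = -8607 - 197t for integer t.
a ≥ 0: smallest is 27482 mod 629 = 435 (at t = -43), with b = -136.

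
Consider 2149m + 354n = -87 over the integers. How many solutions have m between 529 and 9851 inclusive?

26

gcd(2149, 354):
  2149 = 6·354 + 25
  354 = 14·25 + 4
  25 = 6·4 + 1
  4 = 4·1
so gcd(2149, 354) = 1.
Back-substitute for Bézout coefficients:
  1 = 25 - 6·4
  ... = 2149·(85) + 354·(-516)
Scale by -87: particular solution (-7395, 44892); reduce m mod 354: (39, -237).
General solution: m = 39 + 354t, n = -237 - 2149t for integer t.
529 ≤ 39 + 354t ≤ 9851 gives t ∈ [2, 27], which is 26 values.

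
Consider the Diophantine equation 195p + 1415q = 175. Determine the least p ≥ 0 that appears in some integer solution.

117

gcd(1415, 195):
  1415 = 7×195 + 50
  195 = 3×50 + 45
  50 = 1×45 + 5
  45 = 9×5
so gcd(1415, 195) = 5.
5 divides 175, so solutions exist.
Back-substitute for Bézout coefficients:
  5 = 50 - 1×45
  ... = 195×(-29) + 1415×(4)
Scale by 175/5 = 35: (p₀, q₀) = (-1015, 140).
General solution: p = -1015 + 283t, q = 140 - 39t for integer t.
p ≥ 0: smallest is -1015 mod 283 = 117 (at t = 4), with q = -16.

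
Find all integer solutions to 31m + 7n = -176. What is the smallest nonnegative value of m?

2

gcd(31, 7) = 1.
1 divides -176, so solutions exist.
By Bézout, 31·(-2) + 7·(9) = 1.
Scale by -176/1 = -176: (m₀, n₀) = (352, -1584).
General solution: m = 352 + 7t, n = -1584 - 31t for integer t.
m ≥ 0: smallest is 352 mod 7 = 2 (at t = -50), with n = -34.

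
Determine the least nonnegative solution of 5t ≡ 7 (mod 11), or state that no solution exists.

gcd(11, 5) = 1  (11 = 2·5 + 1, 5 = 5·1).
1 divides 7, so solutions exist.
Back-substituting, 5·(-2) + 11·(1) = 1.
So 5·(-2) ≡ 1 (mod 11); multiply by 7: t ≡ -14 (mod 11).
Smallest nonnegative: t = -14 mod 11 = 8.

8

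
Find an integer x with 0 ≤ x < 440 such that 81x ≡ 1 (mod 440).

gcd(440, 81) = 1  (440 = 5·81 + 35, 81 = 2·35 + 11, 35 = 3·11 + 2, 11 = 5·2 + 1, 2 = 2·1).
Back-substituting, 81·(201) + 440·(-37) = 1.
So 81·201 ≡ 1 (mod 440), and 201 mod 440 = 201.

201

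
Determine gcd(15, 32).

1

gcd(32, 15) = 1  (32 = 2×15 + 2, 15 = 7×2 + 1, 2 = 2×1).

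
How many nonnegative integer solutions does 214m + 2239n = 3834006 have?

8

gcd(2239, 214) = 1  (2239 = 10·214 + 99, 214 = 2·99 + 16, 99 = 6·16 + 3, 16 = 5·3 + 1, 3 = 3·1).
Back-substituting, 214·(701) + 2239·(-67) = 1.
Scale by 3834006: one solution is (2687638206, -256878402). Reduce m mod 2239: (820, 1634).
General: m = 820 + 2239t, n = 1634 - 214t.
m ≥ 0 ⇒ t ≥ 0; n ≥ 0 ⇒ t ≤ 7. So t ∈ [0, 7]: 8 solutions.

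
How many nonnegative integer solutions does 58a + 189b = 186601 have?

18

gcd(189, 58) = 1.
By Bézout, 58·(88) + 189·(-27) = 1.
One solution: (1, 987).
General: a = 1 + 189t, b = 987 - 58t.
a ≥ 0 ⇒ t ≥ 0; b ≥ 0 ⇒ t ≤ 17. So t ∈ [0, 17]: 18 solutions.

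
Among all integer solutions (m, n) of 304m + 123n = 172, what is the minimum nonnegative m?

109

gcd(304, 123):
  304 = 2·123 + 58
  123 = 2·58 + 7
  58 = 8·7 + 2
  7 = 3·2 + 1
  2 = 2·1
so gcd(304, 123) = 1.
1 divides 172, so solutions exist.
Back-substitute for Bézout coefficients:
  1 = 7 - 3·2
  ... = 304·(-53) + 123·(131)
Scale by 172/1 = 172: (m₀, n₀) = (-9116, 22532).
General solution: m = -9116 + 123t, n = 22532 - 304t for integer t.
m ≥ 0: smallest is -9116 mod 123 = 109 (at t = 75), with n = -268.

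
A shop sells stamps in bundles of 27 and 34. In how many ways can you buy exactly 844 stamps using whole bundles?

1

Need nonnegative integers with 27j + 34k = 844.
gcd(27, 34) = 1, and 27·(-5) + 34·(4) = 1.
So (j₀, k₀) = (-4220, 3376); general j = -4220 + 34t, k = 3376 - 27t.
j ≥ 0 ⇒ t ≥ 125; k ≥ 0 ⇒ t ≤ 125. That's 1 value of t.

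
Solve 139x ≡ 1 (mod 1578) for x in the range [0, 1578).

193

gcd(1578, 139) = 1.
By Bézout, 139·(193) + 1578·(-17) = 1.
So 139·193 ≡ 1 (mod 1578), and 193 mod 1578 = 193.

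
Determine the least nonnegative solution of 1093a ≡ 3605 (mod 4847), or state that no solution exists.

gcd(4847, 1093):
  4847 = 4·1093 + 475
  1093 = 2·475 + 143
  475 = 3·143 + 46
  143 = 3·46 + 5
  46 = 9·5 + 1
  5 = 5·1
so gcd(4847, 1093) = 1.
1 divides 3605, so solutions exist.
Back-substitute for Bézout coefficients:
  1 = 46 - 9·5
  ... = 1093·(-949) + 4847·(214)
So 1093·(-949) ≡ 1 (mod 4847); multiply by 3605: a ≡ -3421145 (mod 4847).
Smallest nonnegative: a = -3421145 mod 4847 = 837.

837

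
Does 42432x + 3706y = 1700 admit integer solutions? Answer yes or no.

yes

gcd(42432, 3706) = 34  (42432 = 11*3706 + 1666, 3706 = 2*1666 + 374, 1666 = 4*374 + 170, 374 = 2*170 + 34, 170 = 5*34).
34 divides 1700, so integer solutions exist.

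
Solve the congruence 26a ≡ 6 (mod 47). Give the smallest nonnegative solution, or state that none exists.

40

gcd(47, 26) = 1.
1 divides 6, so solutions exist.
By Bézout, 26·(-9) + 47·(5) = 1.
So 26·(-9) ≡ 1 (mod 47); multiply by 6: a ≡ -54 (mod 47).
Smallest nonnegative: a = -54 mod 47 = 40.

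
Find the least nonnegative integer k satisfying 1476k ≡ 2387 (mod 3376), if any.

no solution

gcd(3376, 1476) = 4  (3376 = 2*1476 + 424, 1476 = 3*424 + 204, 424 = 2*204 + 16, 204 = 12*16 + 12, 16 = 1*12 + 4, 12 = 3*4).
4 does not divide 2387, so the congruence has no solution.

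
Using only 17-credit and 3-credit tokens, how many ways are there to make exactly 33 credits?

Need nonnegative integers with 17j + 3k = 33.
gcd(17, 3) = 1, and 17·(-1) + 3·(6) = 1.
So (j₀, k₀) = (-33, 198); general j = -33 + 3t, k = 198 - 17t.
j ≥ 0 ⇒ t ≥ 11; k ≥ 0 ⇒ t ≤ 11. That's 1 value of t.

1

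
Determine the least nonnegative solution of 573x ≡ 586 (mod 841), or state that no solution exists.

gcd(841, 573) = 1  (841 = 1×573 + 268, 573 = 2×268 + 37, 268 = 7×37 + 9, 37 = 4×9 + 1, 9 = 9×1).
1 divides 586, so solutions exist.
Back-substituting, 573×(91) + 841×(-62) = 1.
So 573×(91) ≡ 1 (mod 841); multiply by 586: x ≡ 53326 (mod 841).
Smallest nonnegative: x = 53326 mod 841 = 343.

343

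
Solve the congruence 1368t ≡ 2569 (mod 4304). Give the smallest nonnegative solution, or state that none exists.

no solution

gcd(4304, 1368):
  4304 = 3×1368 + 200
  1368 = 6×200 + 168
  200 = 1×168 + 32
  168 = 5×32 + 8
  32 = 4×8
so gcd(4304, 1368) = 8.
8 does not divide 2569, so the congruence has no solution.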